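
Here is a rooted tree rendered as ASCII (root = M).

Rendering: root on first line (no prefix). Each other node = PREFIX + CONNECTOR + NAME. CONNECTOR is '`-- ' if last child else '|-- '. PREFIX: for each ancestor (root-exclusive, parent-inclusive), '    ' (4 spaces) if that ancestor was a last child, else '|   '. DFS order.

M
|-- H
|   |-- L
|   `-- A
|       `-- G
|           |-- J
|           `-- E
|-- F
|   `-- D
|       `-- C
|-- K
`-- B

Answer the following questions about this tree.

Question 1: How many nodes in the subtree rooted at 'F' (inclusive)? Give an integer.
Answer: 3

Derivation:
Subtree rooted at F contains: C, D, F
Count = 3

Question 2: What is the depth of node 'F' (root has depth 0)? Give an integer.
Answer: 1

Derivation:
Path from root to F: M -> F
Depth = number of edges = 1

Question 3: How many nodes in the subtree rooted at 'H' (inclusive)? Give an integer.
Answer: 6

Derivation:
Subtree rooted at H contains: A, E, G, H, J, L
Count = 6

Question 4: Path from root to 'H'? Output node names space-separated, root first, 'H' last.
Walk down from root: M -> H

Answer: M H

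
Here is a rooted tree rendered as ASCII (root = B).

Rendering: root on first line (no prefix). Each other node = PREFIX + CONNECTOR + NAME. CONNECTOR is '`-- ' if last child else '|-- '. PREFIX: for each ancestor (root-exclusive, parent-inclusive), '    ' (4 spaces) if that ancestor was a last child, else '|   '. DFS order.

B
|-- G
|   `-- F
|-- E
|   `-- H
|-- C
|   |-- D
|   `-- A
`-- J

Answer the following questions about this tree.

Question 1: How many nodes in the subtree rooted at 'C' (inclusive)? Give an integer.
Answer: 3

Derivation:
Subtree rooted at C contains: A, C, D
Count = 3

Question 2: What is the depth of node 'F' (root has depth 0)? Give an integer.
Answer: 2

Derivation:
Path from root to F: B -> G -> F
Depth = number of edges = 2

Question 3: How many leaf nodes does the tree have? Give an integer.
Answer: 5

Derivation:
Leaves (nodes with no children): A, D, F, H, J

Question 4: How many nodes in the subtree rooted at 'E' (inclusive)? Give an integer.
Subtree rooted at E contains: E, H
Count = 2

Answer: 2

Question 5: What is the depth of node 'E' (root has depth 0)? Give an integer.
Answer: 1

Derivation:
Path from root to E: B -> E
Depth = number of edges = 1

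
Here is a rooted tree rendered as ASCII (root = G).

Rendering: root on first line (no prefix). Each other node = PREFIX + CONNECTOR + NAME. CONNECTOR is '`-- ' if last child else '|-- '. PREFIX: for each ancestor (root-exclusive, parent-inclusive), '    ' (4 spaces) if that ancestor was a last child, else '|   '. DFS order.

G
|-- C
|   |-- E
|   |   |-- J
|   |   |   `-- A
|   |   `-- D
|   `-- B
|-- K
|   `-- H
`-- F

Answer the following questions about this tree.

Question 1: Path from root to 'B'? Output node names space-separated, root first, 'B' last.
Answer: G C B

Derivation:
Walk down from root: G -> C -> B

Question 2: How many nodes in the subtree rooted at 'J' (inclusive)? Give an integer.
Subtree rooted at J contains: A, J
Count = 2

Answer: 2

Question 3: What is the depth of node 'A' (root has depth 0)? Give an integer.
Answer: 4

Derivation:
Path from root to A: G -> C -> E -> J -> A
Depth = number of edges = 4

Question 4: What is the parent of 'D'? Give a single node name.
Answer: E

Derivation:
Scan adjacency: D appears as child of E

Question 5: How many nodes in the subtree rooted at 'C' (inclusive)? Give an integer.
Subtree rooted at C contains: A, B, C, D, E, J
Count = 6

Answer: 6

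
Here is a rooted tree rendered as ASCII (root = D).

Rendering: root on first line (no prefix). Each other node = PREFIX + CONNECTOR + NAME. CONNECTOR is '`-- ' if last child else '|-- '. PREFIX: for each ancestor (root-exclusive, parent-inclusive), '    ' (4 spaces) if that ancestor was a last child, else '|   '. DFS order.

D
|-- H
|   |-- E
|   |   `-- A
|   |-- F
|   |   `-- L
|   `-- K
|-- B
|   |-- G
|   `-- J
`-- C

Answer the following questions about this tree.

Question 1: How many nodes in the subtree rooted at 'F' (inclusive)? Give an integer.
Answer: 2

Derivation:
Subtree rooted at F contains: F, L
Count = 2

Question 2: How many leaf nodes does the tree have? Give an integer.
Leaves (nodes with no children): A, C, G, J, K, L

Answer: 6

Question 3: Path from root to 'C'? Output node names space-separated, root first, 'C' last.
Answer: D C

Derivation:
Walk down from root: D -> C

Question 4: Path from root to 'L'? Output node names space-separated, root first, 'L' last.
Answer: D H F L

Derivation:
Walk down from root: D -> H -> F -> L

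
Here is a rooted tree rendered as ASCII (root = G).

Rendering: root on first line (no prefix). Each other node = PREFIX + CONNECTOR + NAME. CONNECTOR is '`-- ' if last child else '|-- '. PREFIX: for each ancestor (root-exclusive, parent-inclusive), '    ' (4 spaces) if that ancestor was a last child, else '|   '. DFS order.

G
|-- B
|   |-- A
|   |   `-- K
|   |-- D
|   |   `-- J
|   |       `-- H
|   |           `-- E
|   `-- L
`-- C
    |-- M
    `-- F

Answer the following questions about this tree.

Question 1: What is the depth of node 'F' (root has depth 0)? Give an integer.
Path from root to F: G -> C -> F
Depth = number of edges = 2

Answer: 2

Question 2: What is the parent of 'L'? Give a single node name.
Scan adjacency: L appears as child of B

Answer: B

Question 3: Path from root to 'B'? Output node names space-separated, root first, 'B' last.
Walk down from root: G -> B

Answer: G B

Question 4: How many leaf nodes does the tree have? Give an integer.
Answer: 5

Derivation:
Leaves (nodes with no children): E, F, K, L, M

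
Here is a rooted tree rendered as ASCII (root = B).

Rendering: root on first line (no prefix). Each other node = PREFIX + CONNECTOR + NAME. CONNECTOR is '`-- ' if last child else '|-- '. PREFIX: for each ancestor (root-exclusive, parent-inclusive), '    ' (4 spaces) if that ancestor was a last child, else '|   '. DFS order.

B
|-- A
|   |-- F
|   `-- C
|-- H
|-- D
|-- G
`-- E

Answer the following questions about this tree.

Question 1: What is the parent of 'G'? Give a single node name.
Answer: B

Derivation:
Scan adjacency: G appears as child of B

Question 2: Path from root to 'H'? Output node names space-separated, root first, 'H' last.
Walk down from root: B -> H

Answer: B H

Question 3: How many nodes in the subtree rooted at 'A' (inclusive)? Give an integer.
Subtree rooted at A contains: A, C, F
Count = 3

Answer: 3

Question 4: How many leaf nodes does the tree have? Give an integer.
Leaves (nodes with no children): C, D, E, F, G, H

Answer: 6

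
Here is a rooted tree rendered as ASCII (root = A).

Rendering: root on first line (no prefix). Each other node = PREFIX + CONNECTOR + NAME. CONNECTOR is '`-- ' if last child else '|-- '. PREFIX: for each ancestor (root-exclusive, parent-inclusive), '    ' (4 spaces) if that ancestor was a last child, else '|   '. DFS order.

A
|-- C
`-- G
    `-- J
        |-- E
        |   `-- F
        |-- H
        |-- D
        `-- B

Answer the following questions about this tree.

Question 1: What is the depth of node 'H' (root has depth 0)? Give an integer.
Path from root to H: A -> G -> J -> H
Depth = number of edges = 3

Answer: 3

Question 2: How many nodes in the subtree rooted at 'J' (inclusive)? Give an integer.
Answer: 6

Derivation:
Subtree rooted at J contains: B, D, E, F, H, J
Count = 6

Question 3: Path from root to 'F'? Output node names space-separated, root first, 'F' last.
Walk down from root: A -> G -> J -> E -> F

Answer: A G J E F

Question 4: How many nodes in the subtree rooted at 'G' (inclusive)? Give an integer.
Answer: 7

Derivation:
Subtree rooted at G contains: B, D, E, F, G, H, J
Count = 7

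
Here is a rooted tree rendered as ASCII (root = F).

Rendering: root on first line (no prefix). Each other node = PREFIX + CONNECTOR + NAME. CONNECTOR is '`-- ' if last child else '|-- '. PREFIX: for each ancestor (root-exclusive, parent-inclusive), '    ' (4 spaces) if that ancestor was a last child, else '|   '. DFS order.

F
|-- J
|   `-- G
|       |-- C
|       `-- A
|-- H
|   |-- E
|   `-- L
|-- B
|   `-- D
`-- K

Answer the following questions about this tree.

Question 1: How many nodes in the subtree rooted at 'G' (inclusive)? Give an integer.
Subtree rooted at G contains: A, C, G
Count = 3

Answer: 3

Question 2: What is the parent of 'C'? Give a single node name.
Answer: G

Derivation:
Scan adjacency: C appears as child of G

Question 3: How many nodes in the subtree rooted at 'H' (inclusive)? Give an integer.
Subtree rooted at H contains: E, H, L
Count = 3

Answer: 3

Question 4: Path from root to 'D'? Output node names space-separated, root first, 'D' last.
Walk down from root: F -> B -> D

Answer: F B D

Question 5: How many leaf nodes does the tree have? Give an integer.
Leaves (nodes with no children): A, C, D, E, K, L

Answer: 6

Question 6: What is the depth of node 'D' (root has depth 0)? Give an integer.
Path from root to D: F -> B -> D
Depth = number of edges = 2

Answer: 2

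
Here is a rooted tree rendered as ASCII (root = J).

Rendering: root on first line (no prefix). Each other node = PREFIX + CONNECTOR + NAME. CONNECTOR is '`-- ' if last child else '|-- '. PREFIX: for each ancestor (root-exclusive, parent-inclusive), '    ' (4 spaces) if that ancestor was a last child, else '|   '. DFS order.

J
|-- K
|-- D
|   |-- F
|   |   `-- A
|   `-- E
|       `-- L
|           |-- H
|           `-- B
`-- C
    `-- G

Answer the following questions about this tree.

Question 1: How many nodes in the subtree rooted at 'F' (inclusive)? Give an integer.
Subtree rooted at F contains: A, F
Count = 2

Answer: 2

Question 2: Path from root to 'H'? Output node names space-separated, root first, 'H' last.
Walk down from root: J -> D -> E -> L -> H

Answer: J D E L H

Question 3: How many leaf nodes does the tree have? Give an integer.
Answer: 5

Derivation:
Leaves (nodes with no children): A, B, G, H, K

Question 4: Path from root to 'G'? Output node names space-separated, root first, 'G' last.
Answer: J C G

Derivation:
Walk down from root: J -> C -> G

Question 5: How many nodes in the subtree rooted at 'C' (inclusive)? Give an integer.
Answer: 2

Derivation:
Subtree rooted at C contains: C, G
Count = 2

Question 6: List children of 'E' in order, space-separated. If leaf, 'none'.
Node E's children (from adjacency): L

Answer: L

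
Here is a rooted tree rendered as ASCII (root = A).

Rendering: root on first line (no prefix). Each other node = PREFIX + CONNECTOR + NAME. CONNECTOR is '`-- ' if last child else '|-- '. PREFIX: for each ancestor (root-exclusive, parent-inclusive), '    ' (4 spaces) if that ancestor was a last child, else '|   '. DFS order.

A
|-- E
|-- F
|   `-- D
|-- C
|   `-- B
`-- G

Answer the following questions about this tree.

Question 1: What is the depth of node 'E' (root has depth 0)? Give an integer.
Path from root to E: A -> E
Depth = number of edges = 1

Answer: 1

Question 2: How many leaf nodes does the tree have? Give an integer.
Leaves (nodes with no children): B, D, E, G

Answer: 4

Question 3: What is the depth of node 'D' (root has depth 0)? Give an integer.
Path from root to D: A -> F -> D
Depth = number of edges = 2

Answer: 2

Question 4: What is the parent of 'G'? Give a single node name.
Answer: A

Derivation:
Scan adjacency: G appears as child of A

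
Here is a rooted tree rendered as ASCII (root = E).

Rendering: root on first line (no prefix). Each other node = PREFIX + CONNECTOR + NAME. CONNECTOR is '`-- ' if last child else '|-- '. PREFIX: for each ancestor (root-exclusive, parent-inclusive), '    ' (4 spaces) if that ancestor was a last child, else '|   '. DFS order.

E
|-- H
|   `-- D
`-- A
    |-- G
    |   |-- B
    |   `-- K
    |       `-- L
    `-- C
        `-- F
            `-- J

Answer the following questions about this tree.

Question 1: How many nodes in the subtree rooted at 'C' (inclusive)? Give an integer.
Subtree rooted at C contains: C, F, J
Count = 3

Answer: 3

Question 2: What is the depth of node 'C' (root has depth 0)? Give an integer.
Path from root to C: E -> A -> C
Depth = number of edges = 2

Answer: 2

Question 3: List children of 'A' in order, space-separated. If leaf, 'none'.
Answer: G C

Derivation:
Node A's children (from adjacency): G, C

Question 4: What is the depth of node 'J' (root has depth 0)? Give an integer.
Path from root to J: E -> A -> C -> F -> J
Depth = number of edges = 4

Answer: 4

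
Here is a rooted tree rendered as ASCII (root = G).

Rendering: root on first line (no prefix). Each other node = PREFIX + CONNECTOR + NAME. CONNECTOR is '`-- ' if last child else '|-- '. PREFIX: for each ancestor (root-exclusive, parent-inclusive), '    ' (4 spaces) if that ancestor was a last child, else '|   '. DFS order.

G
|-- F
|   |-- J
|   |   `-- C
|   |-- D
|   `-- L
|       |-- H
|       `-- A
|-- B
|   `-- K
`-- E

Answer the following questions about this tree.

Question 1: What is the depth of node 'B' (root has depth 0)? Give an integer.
Answer: 1

Derivation:
Path from root to B: G -> B
Depth = number of edges = 1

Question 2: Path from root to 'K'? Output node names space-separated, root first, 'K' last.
Walk down from root: G -> B -> K

Answer: G B K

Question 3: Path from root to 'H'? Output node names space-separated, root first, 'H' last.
Walk down from root: G -> F -> L -> H

Answer: G F L H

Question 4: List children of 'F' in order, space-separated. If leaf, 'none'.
Answer: J D L

Derivation:
Node F's children (from adjacency): J, D, L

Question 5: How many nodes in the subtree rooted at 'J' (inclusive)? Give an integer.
Answer: 2

Derivation:
Subtree rooted at J contains: C, J
Count = 2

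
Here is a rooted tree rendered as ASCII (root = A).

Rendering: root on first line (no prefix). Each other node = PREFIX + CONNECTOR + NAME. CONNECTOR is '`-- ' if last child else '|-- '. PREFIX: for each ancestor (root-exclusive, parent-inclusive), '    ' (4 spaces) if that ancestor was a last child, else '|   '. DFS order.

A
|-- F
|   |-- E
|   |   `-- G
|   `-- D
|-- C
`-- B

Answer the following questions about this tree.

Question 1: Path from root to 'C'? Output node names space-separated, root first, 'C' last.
Walk down from root: A -> C

Answer: A C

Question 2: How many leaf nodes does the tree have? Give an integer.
Leaves (nodes with no children): B, C, D, G

Answer: 4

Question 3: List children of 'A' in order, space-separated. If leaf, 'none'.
Answer: F C B

Derivation:
Node A's children (from adjacency): F, C, B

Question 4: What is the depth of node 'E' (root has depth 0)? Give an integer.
Answer: 2

Derivation:
Path from root to E: A -> F -> E
Depth = number of edges = 2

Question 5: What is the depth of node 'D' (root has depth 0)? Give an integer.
Answer: 2

Derivation:
Path from root to D: A -> F -> D
Depth = number of edges = 2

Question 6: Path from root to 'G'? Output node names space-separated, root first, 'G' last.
Walk down from root: A -> F -> E -> G

Answer: A F E G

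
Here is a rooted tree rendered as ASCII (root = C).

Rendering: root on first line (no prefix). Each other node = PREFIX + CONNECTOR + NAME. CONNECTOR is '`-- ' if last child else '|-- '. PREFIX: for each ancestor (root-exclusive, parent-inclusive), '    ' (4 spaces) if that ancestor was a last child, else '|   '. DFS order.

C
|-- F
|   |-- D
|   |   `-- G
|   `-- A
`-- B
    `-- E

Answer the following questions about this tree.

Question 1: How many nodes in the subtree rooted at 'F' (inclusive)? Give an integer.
Answer: 4

Derivation:
Subtree rooted at F contains: A, D, F, G
Count = 4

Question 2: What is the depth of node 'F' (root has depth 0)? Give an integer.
Answer: 1

Derivation:
Path from root to F: C -> F
Depth = number of edges = 1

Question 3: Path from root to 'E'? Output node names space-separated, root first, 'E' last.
Answer: C B E

Derivation:
Walk down from root: C -> B -> E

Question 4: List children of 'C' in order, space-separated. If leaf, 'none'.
Answer: F B

Derivation:
Node C's children (from adjacency): F, B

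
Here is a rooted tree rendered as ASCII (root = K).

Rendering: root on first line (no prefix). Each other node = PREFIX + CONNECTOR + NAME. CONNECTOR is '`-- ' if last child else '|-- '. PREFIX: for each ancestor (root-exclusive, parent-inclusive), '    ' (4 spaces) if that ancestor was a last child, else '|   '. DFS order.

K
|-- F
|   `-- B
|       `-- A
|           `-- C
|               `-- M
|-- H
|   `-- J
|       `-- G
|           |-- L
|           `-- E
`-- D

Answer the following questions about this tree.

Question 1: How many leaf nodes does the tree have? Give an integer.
Answer: 4

Derivation:
Leaves (nodes with no children): D, E, L, M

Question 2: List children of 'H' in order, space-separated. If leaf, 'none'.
Node H's children (from adjacency): J

Answer: J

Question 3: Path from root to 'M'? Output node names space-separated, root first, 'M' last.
Walk down from root: K -> F -> B -> A -> C -> M

Answer: K F B A C M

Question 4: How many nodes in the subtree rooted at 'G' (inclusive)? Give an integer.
Subtree rooted at G contains: E, G, L
Count = 3

Answer: 3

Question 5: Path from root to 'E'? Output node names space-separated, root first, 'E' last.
Answer: K H J G E

Derivation:
Walk down from root: K -> H -> J -> G -> E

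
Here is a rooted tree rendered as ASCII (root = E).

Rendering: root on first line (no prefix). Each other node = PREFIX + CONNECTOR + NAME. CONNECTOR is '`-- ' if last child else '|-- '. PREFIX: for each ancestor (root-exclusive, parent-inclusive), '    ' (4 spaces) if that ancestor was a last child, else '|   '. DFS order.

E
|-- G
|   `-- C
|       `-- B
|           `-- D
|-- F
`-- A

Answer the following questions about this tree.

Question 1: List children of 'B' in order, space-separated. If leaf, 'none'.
Answer: D

Derivation:
Node B's children (from adjacency): D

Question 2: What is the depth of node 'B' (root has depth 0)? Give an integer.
Path from root to B: E -> G -> C -> B
Depth = number of edges = 3

Answer: 3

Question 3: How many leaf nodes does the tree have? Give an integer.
Answer: 3

Derivation:
Leaves (nodes with no children): A, D, F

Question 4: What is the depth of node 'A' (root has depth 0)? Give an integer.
Path from root to A: E -> A
Depth = number of edges = 1

Answer: 1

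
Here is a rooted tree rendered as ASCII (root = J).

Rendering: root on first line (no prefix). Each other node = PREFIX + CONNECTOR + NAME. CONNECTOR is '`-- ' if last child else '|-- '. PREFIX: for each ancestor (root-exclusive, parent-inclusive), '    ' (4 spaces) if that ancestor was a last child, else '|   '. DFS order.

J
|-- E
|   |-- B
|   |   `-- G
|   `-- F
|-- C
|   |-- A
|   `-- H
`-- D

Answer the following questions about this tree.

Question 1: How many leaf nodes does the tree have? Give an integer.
Answer: 5

Derivation:
Leaves (nodes with no children): A, D, F, G, H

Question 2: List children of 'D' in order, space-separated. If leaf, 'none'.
Node D's children (from adjacency): (leaf)

Answer: none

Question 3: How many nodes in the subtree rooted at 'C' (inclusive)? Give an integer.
Answer: 3

Derivation:
Subtree rooted at C contains: A, C, H
Count = 3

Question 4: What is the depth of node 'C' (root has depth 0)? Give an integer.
Answer: 1

Derivation:
Path from root to C: J -> C
Depth = number of edges = 1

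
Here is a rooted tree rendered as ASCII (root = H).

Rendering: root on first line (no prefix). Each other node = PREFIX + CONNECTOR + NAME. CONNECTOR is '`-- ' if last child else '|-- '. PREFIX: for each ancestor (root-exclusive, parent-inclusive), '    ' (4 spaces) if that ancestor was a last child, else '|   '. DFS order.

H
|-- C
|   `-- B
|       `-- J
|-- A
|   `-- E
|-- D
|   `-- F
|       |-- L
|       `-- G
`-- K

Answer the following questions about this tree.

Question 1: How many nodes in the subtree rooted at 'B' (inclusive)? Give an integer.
Subtree rooted at B contains: B, J
Count = 2

Answer: 2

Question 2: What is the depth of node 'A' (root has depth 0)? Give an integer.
Answer: 1

Derivation:
Path from root to A: H -> A
Depth = number of edges = 1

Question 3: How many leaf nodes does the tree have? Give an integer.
Leaves (nodes with no children): E, G, J, K, L

Answer: 5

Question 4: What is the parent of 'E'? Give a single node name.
Scan adjacency: E appears as child of A

Answer: A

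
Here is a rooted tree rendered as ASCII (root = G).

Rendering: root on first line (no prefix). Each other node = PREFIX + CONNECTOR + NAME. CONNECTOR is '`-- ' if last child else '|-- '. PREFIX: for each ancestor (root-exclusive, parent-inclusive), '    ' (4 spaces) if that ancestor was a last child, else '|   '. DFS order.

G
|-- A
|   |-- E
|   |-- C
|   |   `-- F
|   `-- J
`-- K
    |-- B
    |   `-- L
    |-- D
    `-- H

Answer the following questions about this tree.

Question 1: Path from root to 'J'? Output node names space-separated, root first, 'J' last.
Answer: G A J

Derivation:
Walk down from root: G -> A -> J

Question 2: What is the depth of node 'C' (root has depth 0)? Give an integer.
Path from root to C: G -> A -> C
Depth = number of edges = 2

Answer: 2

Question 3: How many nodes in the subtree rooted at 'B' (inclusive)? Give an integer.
Answer: 2

Derivation:
Subtree rooted at B contains: B, L
Count = 2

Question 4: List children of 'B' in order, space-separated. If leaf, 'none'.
Node B's children (from adjacency): L

Answer: L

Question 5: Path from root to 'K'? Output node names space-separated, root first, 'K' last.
Answer: G K

Derivation:
Walk down from root: G -> K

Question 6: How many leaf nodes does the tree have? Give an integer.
Leaves (nodes with no children): D, E, F, H, J, L

Answer: 6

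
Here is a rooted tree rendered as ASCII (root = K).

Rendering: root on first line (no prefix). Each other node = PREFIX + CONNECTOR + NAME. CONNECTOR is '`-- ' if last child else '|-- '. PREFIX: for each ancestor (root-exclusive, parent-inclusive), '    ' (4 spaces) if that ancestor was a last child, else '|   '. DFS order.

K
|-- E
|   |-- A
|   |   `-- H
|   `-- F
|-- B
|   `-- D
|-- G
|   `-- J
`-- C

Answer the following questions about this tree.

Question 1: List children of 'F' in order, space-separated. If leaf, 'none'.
Answer: none

Derivation:
Node F's children (from adjacency): (leaf)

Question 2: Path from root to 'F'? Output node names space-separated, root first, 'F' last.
Walk down from root: K -> E -> F

Answer: K E F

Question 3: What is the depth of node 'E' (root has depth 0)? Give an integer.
Answer: 1

Derivation:
Path from root to E: K -> E
Depth = number of edges = 1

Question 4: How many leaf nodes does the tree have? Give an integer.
Answer: 5

Derivation:
Leaves (nodes with no children): C, D, F, H, J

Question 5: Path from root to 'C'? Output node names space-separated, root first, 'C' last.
Walk down from root: K -> C

Answer: K C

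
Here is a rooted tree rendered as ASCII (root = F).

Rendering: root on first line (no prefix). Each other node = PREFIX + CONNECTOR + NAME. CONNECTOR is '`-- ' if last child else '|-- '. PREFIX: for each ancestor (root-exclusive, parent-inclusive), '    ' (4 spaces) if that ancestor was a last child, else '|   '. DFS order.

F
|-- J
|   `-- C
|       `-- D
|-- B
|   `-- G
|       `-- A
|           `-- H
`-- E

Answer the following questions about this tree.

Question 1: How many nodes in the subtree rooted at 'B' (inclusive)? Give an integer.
Answer: 4

Derivation:
Subtree rooted at B contains: A, B, G, H
Count = 4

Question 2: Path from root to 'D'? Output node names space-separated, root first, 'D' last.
Walk down from root: F -> J -> C -> D

Answer: F J C D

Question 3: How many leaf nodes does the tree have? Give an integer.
Answer: 3

Derivation:
Leaves (nodes with no children): D, E, H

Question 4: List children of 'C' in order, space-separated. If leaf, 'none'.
Node C's children (from adjacency): D

Answer: D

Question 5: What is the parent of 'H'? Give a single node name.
Answer: A

Derivation:
Scan adjacency: H appears as child of A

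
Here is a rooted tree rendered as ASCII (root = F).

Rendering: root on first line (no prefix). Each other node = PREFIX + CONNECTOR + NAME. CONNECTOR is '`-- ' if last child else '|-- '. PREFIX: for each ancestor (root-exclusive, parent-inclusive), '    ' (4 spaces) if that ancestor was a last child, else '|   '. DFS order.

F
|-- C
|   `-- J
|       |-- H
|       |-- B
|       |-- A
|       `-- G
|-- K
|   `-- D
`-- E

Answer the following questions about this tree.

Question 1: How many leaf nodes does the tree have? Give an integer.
Leaves (nodes with no children): A, B, D, E, G, H

Answer: 6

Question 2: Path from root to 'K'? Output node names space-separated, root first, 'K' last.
Walk down from root: F -> K

Answer: F K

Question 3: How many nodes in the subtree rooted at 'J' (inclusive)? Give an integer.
Answer: 5

Derivation:
Subtree rooted at J contains: A, B, G, H, J
Count = 5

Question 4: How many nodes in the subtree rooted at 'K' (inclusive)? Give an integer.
Answer: 2

Derivation:
Subtree rooted at K contains: D, K
Count = 2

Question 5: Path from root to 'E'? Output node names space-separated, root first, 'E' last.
Answer: F E

Derivation:
Walk down from root: F -> E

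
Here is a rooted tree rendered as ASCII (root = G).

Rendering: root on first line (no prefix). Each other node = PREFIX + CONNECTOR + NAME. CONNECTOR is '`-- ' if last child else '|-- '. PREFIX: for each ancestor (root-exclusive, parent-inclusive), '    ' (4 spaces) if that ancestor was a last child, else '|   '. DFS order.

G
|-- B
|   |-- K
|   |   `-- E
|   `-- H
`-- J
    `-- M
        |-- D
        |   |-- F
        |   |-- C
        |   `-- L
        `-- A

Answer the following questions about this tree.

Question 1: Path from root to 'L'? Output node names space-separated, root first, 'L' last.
Answer: G J M D L

Derivation:
Walk down from root: G -> J -> M -> D -> L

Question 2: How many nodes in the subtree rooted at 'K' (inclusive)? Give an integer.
Answer: 2

Derivation:
Subtree rooted at K contains: E, K
Count = 2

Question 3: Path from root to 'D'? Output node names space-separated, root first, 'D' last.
Walk down from root: G -> J -> M -> D

Answer: G J M D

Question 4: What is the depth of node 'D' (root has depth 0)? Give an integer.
Answer: 3

Derivation:
Path from root to D: G -> J -> M -> D
Depth = number of edges = 3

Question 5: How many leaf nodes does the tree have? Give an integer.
Answer: 6

Derivation:
Leaves (nodes with no children): A, C, E, F, H, L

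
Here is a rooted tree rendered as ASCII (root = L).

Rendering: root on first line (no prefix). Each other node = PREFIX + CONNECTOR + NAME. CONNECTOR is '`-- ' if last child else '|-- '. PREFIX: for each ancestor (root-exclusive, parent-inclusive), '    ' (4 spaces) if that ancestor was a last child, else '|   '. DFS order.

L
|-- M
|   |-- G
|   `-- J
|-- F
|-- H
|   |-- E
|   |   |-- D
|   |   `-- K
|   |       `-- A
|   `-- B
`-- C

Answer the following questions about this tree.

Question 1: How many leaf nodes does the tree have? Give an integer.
Leaves (nodes with no children): A, B, C, D, F, G, J

Answer: 7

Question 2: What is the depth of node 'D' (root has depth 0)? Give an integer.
Answer: 3

Derivation:
Path from root to D: L -> H -> E -> D
Depth = number of edges = 3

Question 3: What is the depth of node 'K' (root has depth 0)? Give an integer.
Path from root to K: L -> H -> E -> K
Depth = number of edges = 3

Answer: 3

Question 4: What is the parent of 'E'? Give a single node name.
Answer: H

Derivation:
Scan adjacency: E appears as child of H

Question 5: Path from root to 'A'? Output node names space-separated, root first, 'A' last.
Walk down from root: L -> H -> E -> K -> A

Answer: L H E K A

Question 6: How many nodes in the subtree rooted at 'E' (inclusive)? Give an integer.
Subtree rooted at E contains: A, D, E, K
Count = 4

Answer: 4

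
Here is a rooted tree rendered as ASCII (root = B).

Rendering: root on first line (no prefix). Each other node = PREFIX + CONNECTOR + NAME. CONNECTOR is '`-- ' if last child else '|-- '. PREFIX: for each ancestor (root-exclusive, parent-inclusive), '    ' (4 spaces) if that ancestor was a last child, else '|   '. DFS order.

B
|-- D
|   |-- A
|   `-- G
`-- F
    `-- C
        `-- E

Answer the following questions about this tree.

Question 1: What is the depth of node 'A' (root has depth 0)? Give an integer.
Path from root to A: B -> D -> A
Depth = number of edges = 2

Answer: 2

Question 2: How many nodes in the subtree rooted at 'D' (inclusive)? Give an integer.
Subtree rooted at D contains: A, D, G
Count = 3

Answer: 3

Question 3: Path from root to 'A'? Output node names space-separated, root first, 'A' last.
Walk down from root: B -> D -> A

Answer: B D A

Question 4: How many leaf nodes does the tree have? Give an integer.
Answer: 3

Derivation:
Leaves (nodes with no children): A, E, G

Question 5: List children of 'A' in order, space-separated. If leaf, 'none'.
Node A's children (from adjacency): (leaf)

Answer: none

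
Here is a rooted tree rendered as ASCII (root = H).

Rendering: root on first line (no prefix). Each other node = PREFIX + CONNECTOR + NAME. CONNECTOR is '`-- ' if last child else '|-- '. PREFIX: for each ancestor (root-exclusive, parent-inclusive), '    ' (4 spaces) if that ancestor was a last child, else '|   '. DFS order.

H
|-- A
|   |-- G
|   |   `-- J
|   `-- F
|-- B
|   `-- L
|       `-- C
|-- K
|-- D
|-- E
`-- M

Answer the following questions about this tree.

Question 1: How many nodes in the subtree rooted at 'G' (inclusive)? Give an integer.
Subtree rooted at G contains: G, J
Count = 2

Answer: 2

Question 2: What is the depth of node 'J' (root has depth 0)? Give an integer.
Answer: 3

Derivation:
Path from root to J: H -> A -> G -> J
Depth = number of edges = 3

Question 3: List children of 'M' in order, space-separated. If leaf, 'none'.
Node M's children (from adjacency): (leaf)

Answer: none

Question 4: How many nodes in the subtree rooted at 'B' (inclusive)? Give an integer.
Subtree rooted at B contains: B, C, L
Count = 3

Answer: 3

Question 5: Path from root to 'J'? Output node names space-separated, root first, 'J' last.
Answer: H A G J

Derivation:
Walk down from root: H -> A -> G -> J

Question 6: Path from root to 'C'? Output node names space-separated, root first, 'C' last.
Answer: H B L C

Derivation:
Walk down from root: H -> B -> L -> C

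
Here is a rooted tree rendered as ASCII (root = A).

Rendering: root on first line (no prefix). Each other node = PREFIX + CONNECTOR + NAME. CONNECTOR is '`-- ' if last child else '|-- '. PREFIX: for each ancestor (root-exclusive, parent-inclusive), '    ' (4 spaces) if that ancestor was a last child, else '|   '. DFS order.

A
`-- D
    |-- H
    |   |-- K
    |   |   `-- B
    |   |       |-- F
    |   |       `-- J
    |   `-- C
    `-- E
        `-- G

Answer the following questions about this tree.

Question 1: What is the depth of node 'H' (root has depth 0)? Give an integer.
Path from root to H: A -> D -> H
Depth = number of edges = 2

Answer: 2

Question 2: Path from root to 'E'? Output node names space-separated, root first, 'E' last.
Answer: A D E

Derivation:
Walk down from root: A -> D -> E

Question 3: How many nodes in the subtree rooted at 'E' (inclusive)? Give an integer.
Answer: 2

Derivation:
Subtree rooted at E contains: E, G
Count = 2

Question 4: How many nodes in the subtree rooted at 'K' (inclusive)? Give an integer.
Answer: 4

Derivation:
Subtree rooted at K contains: B, F, J, K
Count = 4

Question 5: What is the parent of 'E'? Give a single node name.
Scan adjacency: E appears as child of D

Answer: D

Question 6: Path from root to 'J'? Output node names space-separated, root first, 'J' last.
Answer: A D H K B J

Derivation:
Walk down from root: A -> D -> H -> K -> B -> J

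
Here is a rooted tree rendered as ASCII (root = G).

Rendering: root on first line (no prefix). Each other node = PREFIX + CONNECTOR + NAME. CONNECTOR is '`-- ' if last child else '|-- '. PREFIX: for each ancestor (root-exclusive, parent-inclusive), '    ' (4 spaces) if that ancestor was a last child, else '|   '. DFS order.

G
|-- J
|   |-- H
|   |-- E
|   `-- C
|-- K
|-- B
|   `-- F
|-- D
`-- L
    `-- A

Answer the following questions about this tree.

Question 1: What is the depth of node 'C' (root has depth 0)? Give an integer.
Path from root to C: G -> J -> C
Depth = number of edges = 2

Answer: 2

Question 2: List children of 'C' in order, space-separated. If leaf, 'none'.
Answer: none

Derivation:
Node C's children (from adjacency): (leaf)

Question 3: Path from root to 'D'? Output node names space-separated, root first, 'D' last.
Answer: G D

Derivation:
Walk down from root: G -> D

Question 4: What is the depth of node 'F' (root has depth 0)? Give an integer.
Answer: 2

Derivation:
Path from root to F: G -> B -> F
Depth = number of edges = 2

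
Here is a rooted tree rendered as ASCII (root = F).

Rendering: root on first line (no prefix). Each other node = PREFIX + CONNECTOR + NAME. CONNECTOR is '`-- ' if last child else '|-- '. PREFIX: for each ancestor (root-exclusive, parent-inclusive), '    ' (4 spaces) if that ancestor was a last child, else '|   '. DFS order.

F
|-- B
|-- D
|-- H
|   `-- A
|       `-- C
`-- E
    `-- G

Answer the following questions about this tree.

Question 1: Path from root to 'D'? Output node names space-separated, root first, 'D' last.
Walk down from root: F -> D

Answer: F D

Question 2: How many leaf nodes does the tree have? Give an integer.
Answer: 4

Derivation:
Leaves (nodes with no children): B, C, D, G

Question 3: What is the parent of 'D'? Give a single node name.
Scan adjacency: D appears as child of F

Answer: F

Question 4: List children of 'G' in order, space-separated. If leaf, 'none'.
Answer: none

Derivation:
Node G's children (from adjacency): (leaf)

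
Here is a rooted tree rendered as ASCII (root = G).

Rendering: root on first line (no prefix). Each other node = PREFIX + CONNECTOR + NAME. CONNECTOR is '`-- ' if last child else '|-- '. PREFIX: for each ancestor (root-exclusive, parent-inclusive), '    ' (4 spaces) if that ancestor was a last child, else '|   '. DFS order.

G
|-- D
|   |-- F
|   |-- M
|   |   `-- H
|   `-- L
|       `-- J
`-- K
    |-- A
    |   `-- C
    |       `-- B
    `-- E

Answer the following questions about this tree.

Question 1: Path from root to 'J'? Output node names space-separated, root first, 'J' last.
Answer: G D L J

Derivation:
Walk down from root: G -> D -> L -> J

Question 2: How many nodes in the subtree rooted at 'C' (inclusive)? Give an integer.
Subtree rooted at C contains: B, C
Count = 2

Answer: 2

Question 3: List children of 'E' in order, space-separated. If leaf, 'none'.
Answer: none

Derivation:
Node E's children (from adjacency): (leaf)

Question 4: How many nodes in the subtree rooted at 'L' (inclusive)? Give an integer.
Subtree rooted at L contains: J, L
Count = 2

Answer: 2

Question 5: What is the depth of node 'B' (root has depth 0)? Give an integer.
Answer: 4

Derivation:
Path from root to B: G -> K -> A -> C -> B
Depth = number of edges = 4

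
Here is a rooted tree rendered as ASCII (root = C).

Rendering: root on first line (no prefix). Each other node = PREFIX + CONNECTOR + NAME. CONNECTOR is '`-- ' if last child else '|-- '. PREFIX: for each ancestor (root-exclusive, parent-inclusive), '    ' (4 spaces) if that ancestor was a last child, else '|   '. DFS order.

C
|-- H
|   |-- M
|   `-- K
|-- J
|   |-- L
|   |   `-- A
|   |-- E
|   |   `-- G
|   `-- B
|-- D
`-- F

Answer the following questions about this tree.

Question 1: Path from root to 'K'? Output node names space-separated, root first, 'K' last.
Answer: C H K

Derivation:
Walk down from root: C -> H -> K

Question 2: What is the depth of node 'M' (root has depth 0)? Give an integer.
Answer: 2

Derivation:
Path from root to M: C -> H -> M
Depth = number of edges = 2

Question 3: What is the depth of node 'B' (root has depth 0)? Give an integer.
Answer: 2

Derivation:
Path from root to B: C -> J -> B
Depth = number of edges = 2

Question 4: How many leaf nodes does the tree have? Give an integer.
Answer: 7

Derivation:
Leaves (nodes with no children): A, B, D, F, G, K, M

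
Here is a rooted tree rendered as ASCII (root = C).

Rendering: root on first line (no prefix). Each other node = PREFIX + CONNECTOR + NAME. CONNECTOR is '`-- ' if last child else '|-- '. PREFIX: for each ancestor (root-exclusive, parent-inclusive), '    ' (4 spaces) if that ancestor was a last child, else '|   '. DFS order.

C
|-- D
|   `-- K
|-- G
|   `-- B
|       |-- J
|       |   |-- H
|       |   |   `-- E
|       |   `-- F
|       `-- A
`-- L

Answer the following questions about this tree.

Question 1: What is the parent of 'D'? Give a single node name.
Answer: C

Derivation:
Scan adjacency: D appears as child of C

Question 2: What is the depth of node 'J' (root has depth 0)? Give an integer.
Answer: 3

Derivation:
Path from root to J: C -> G -> B -> J
Depth = number of edges = 3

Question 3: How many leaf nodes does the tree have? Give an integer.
Leaves (nodes with no children): A, E, F, K, L

Answer: 5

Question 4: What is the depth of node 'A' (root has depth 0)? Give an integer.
Path from root to A: C -> G -> B -> A
Depth = number of edges = 3

Answer: 3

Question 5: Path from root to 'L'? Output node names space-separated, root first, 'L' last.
Answer: C L

Derivation:
Walk down from root: C -> L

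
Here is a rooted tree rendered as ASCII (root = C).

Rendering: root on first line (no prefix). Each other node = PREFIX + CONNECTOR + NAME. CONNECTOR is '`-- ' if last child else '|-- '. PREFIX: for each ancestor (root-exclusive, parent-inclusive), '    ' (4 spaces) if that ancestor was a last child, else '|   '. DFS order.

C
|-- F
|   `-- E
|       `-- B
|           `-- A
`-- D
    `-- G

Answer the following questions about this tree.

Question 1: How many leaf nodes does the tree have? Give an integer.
Answer: 2

Derivation:
Leaves (nodes with no children): A, G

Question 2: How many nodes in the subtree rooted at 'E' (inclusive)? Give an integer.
Subtree rooted at E contains: A, B, E
Count = 3

Answer: 3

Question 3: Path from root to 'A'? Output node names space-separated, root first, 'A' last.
Answer: C F E B A

Derivation:
Walk down from root: C -> F -> E -> B -> A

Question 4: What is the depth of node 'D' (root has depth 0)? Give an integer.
Path from root to D: C -> D
Depth = number of edges = 1

Answer: 1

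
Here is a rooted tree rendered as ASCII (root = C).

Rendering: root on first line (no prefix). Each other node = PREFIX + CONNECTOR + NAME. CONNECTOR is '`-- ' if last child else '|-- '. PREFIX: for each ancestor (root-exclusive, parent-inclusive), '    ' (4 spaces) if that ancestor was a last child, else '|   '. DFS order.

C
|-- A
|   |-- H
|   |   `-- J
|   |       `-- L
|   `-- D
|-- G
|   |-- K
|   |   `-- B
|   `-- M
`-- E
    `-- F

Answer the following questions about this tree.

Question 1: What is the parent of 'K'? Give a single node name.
Scan adjacency: K appears as child of G

Answer: G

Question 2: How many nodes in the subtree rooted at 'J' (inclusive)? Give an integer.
Answer: 2

Derivation:
Subtree rooted at J contains: J, L
Count = 2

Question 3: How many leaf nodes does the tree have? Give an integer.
Leaves (nodes with no children): B, D, F, L, M

Answer: 5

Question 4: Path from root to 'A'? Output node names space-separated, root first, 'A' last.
Walk down from root: C -> A

Answer: C A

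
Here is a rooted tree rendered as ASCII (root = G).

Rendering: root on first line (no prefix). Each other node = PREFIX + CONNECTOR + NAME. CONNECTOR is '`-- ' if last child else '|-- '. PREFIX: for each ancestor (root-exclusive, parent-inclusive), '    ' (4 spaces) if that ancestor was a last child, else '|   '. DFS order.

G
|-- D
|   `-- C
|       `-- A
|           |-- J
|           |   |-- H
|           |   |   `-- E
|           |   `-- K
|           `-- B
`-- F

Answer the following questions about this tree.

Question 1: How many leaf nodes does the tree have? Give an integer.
Leaves (nodes with no children): B, E, F, K

Answer: 4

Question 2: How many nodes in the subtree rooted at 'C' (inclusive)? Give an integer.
Answer: 7

Derivation:
Subtree rooted at C contains: A, B, C, E, H, J, K
Count = 7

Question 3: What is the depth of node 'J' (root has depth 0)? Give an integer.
Path from root to J: G -> D -> C -> A -> J
Depth = number of edges = 4

Answer: 4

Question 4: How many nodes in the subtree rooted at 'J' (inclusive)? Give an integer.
Subtree rooted at J contains: E, H, J, K
Count = 4

Answer: 4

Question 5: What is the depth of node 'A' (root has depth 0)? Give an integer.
Answer: 3

Derivation:
Path from root to A: G -> D -> C -> A
Depth = number of edges = 3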